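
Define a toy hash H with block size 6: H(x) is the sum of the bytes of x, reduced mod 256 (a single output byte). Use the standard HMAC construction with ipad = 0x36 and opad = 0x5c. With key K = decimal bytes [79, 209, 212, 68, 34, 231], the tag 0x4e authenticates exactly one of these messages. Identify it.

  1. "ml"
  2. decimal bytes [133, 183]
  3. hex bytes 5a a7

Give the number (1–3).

Key decimal bytes [79, 209, 212, 68, 34, 231] = 4f d1 d4 44 22 e7 is exactly B = 6 bytes: K' = 4f d1 d4 44 22 e7.
K' ⊕ ipad = 79 e7 e2 72 14 d1; K' ⊕ opad = 13 8d 88 18 7e bb.
m1: inner = H(79 e7 e2 72 14 d1 6d 6c) = 72; tag = H(13 8d 88 18 7e bb 72) = eb
m2: inner = H(79 e7 e2 72 14 d1 85 b7) = d5; tag = H(13 8d 88 18 7e bb d5) = 4e ← matches
m3: inner = H(79 e7 e2 72 14 d1 5a a7) = 9a; tag = H(13 8d 88 18 7e bb 9a) = 13

2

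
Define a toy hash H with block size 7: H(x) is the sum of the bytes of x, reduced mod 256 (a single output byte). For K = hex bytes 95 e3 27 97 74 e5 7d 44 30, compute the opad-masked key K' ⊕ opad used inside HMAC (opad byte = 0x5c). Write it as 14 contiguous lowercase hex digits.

dc5c5c5c5c5c5c

Key hex bytes 95 e3 27 97 74 e5 7d 44 30 is 9 bytes > B = 7, so hash it first: H(key) = 80, then zero-pad to 7 bytes: K' = 80 00 00 00 00 00 00.
XOR each byte with 0x5c: 80⊕5c=dc, 00⊕5c=5c, 00⊕5c=5c, 00⊕5c=5c, 00⊕5c=5c, 00⊕5c=5c, 00⊕5c=5c.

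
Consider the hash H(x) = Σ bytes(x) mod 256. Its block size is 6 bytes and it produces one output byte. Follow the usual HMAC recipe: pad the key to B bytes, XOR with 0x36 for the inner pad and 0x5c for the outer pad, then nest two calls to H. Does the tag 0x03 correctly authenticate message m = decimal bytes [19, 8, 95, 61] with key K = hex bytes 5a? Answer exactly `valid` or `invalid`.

Key hex bytes 5a is 1 byte ≤ B = 6; zero-pad to 6 bytes: K' = 5a 00 00 00 00 00.
K' ⊕ ipad = 6c 36 36 36 36 36; K' ⊕ opad = 06 5c 5c 5c 5c 5c.
Inner hash: sum = 108+54+54+54+54+54+19+8+95+61 = 561; mod 256 = 49 → 31.
Outer hash (recomputed tag): sum = 6+92+92+92+92+92+49 = 515; mod 256 = 3 → 03.
Recomputed tag = 03; claimed = 03 → match.

valid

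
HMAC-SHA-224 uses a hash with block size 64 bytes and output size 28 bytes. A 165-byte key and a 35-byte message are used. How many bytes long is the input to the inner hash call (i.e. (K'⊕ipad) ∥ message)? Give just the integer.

Key is 165 > 64 bytes, so it is hashed to 28 bytes then zero-padded to 64: |K'| = 64.
Inner input = (K'⊕ipad) ∥ m → 64 + 35 = 99 bytes.

99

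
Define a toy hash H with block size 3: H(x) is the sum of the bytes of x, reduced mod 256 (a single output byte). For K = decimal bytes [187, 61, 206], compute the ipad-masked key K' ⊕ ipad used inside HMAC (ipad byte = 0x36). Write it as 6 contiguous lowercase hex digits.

8d0bf8

Key decimal bytes [187, 61, 206] = bb 3d ce is exactly B = 3 bytes: K' = bb 3d ce.
XOR each byte with 0x36: bb⊕36=8d, 3d⊕36=0b, ce⊕36=f8.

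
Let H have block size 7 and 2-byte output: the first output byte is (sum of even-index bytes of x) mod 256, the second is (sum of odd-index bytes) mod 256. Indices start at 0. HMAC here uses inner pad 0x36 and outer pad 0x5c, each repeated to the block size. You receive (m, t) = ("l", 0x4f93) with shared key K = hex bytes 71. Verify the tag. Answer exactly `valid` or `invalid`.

Key hex bytes 71 is 1 byte ≤ B = 7; zero-pad to 7 bytes: K' = 71 00 00 00 00 00 00.
K' ⊕ ipad = 47 36 36 36 36 36 36; K' ⊕ opad = 2d 5c 5c 5c 5c 5c 5c.
Inner hash: even-index sum = 233 mod 256 = 233; odd-index sum = 270 mod 256 = 14 → e9 0e.
Outer hash (recomputed tag): even-index sum = 335 mod 256 = 79; odd-index sum = 509 mod 256 = 253 → 4f fd.
Recomputed tag = 4ffd; claimed = 4f93 → mismatch.

invalid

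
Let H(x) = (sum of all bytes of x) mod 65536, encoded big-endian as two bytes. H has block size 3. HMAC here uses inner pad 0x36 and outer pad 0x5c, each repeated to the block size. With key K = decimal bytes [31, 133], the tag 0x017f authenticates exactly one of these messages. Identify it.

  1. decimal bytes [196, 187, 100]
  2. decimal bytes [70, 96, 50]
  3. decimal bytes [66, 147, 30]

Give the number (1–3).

Key decimal bytes [31, 133] = 1f 85 is 2 bytes ≤ B = 3; zero-pad to 3 bytes: K' = 1f 85 00.
K' ⊕ ipad = 29 b3 36; K' ⊕ opad = 43 d9 5c.
m1: inner = H(29 b3 36 c4 bb 64) = 02 f5; tag = H(43 d9 5c 02 f5) = 026f
m2: inner = H(29 b3 36 46 60 32) = 01 ea; tag = H(43 d9 5c 01 ea) = 0263
m3: inner = H(29 b3 36 42 93 1e) = 02 05; tag = H(43 d9 5c 02 05) = 017f ← matches

3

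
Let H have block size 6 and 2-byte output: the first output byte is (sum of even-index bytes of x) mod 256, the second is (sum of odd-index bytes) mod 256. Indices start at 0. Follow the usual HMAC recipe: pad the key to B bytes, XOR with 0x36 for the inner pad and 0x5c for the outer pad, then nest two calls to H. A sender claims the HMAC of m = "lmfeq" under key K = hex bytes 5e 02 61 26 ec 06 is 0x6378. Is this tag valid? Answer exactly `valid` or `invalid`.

invalid

Key hex bytes 5e 02 61 26 ec 06 is exactly B = 6 bytes: K' = 5e 02 61 26 ec 06.
K' ⊕ ipad = 68 34 57 10 da 30; K' ⊕ opad = 02 5e 3d 7a b0 5a.
Inner hash: even-index sum = 732 mod 256 = 220; odd-index sum = 326 mod 256 = 70 → dc 46.
Outer hash (recomputed tag): even-index sum = 459 mod 256 = 203; odd-index sum = 376 mod 256 = 120 → cb 78.
Recomputed tag = cb78; claimed = 6378 → mismatch.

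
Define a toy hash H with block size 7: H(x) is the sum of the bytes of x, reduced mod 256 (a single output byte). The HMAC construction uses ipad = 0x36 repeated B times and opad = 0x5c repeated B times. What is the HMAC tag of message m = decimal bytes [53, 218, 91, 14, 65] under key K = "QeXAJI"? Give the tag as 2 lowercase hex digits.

Key "QeXAJI" = 51 65 58 41 4a 49 is 6 bytes ≤ B = 7; zero-pad to 7 bytes: K' = 51 65 58 41 4a 49 00.
K' ⊕ ipad = 67 53 6e 77 7c 7f 36.  K' ⊕ opad = 0d 39 04 1d 16 15 5c.
Inner input = (K'⊕ipad) ∥ m = 67 53 6e 77 7c 7f 36 ∥ 35 da 5b 0e 41.
Inner hash: sum = 103+83+110+119+124+127+54+53+218+91+14+65 = 1161; mod 256 = 137 → 89.
Outer input = (K'⊕opad) ∥ inner = 0d 39 04 1d 16 15 5c ∥ 89.
Outer hash (tag): sum = 13+57+4+29+22+21+92+137 = 375; mod 256 = 119 → 77.

77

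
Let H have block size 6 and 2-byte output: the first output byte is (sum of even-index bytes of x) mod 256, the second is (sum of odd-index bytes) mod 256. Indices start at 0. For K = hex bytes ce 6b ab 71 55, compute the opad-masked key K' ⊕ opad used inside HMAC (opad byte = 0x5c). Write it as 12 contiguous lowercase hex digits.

9237f72d095c

Key hex bytes ce 6b ab 71 55 is 5 bytes ≤ B = 6; zero-pad to 6 bytes: K' = ce 6b ab 71 55 00.
XOR each byte with 0x5c: ce⊕5c=92, 6b⊕5c=37, ab⊕5c=f7, 71⊕5c=2d, 55⊕5c=09, 00⊕5c=5c.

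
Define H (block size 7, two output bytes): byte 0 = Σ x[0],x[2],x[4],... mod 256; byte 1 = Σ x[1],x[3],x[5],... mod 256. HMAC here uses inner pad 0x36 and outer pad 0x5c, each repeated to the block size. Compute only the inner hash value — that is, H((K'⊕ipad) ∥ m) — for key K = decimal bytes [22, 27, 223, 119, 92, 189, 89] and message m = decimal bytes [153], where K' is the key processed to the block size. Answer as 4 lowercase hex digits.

Key decimal bytes [22, 27, 223, 119, 92, 189, 89] = 16 1b df 77 5c bd 59 is exactly B = 7 bytes: K' = 16 1b df 77 5c bd 59.
K' ⊕ ipad = 20 2d e9 41 6a 8b 6f.
Inner input = 20 2d e9 41 6a 8b 6f ∥ 99.
Inner hash: even-index sum = 482 mod 256 = 226; odd-index sum = 402 mod 256 = 146 → e2 92.

e292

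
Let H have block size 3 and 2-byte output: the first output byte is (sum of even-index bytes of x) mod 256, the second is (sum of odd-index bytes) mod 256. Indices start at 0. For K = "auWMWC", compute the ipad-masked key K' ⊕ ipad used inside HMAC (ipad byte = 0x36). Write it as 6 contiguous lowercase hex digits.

393336

Key "auWMWC" = 61 75 57 4d 57 43 is 6 bytes > B = 3, so hash it first: H(key) = 0f 05, then zero-pad to 3 bytes: K' = 0f 05 00.
XOR each byte with 0x36: 0f⊕36=39, 05⊕36=33, 00⊕36=36.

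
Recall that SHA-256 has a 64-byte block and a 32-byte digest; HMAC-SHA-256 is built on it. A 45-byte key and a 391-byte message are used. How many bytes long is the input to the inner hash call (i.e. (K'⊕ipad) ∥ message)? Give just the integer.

Key is 45 ≤ 64 bytes, zero-padded: |K'| = 64.
Inner input = (K'⊕ipad) ∥ m → 64 + 391 = 455 bytes.

455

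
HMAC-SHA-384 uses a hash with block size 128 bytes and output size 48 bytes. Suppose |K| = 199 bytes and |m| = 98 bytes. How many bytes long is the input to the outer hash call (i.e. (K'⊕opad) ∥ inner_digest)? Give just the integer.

176

Key is 199 > 128 bytes, so it is hashed to 48 bytes then zero-padded to 128: |K'| = 128.
Outer input = (K'⊕opad) ∥ H(inner) → 128 + 48 = 176 bytes.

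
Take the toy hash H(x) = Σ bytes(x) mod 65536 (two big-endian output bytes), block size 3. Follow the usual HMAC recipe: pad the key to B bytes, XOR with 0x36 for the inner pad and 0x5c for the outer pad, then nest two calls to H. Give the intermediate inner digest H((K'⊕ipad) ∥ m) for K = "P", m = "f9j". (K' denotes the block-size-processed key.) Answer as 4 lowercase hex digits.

Key "P" = 50 is 1 byte ≤ B = 3; zero-pad to 3 bytes: K' = 50 00 00.
K' ⊕ ipad = 66 36 36.
Inner input = 66 36 36 ∥ 66 39 6a.
Inner hash: sum = 102+54+54+102+57+106 = 475 → 01 db.

01db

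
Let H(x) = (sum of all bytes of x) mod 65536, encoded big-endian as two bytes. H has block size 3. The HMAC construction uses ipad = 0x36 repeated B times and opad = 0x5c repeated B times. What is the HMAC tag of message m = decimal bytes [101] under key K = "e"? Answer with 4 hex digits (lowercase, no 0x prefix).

Key "e" = 65 is 1 byte ≤ B = 3; zero-pad to 3 bytes: K' = 65 00 00.
K' ⊕ ipad = 53 36 36.  K' ⊕ opad = 39 5c 5c.
Inner input = (K'⊕ipad) ∥ m = 53 36 36 ∥ 65.
Inner hash: sum = 83+54+54+101 = 292 → 01 24.
Outer input = (K'⊕opad) ∥ inner = 39 5c 5c ∥ 01 24.
Outer hash (tag): sum = 57+92+92+1+36 = 278 → 01 16.

0116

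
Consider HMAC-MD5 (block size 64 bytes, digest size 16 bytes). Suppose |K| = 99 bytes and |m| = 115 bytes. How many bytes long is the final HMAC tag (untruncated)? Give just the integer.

16

The tag is one MD5 digest: 16 bytes.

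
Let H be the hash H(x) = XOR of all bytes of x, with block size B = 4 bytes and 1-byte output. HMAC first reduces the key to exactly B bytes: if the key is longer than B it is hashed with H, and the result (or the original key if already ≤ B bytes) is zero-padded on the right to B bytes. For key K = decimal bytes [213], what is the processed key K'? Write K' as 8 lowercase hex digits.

d5000000

Key decimal bytes [213] = d5 is 1 byte ≤ B = 4; zero-pad to 4 bytes: K' = d5 00 00 00.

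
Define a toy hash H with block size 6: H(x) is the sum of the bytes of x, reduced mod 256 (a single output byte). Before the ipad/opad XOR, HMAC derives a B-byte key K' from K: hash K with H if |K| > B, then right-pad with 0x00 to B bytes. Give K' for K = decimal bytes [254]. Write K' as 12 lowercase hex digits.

Key decimal bytes [254] = fe is 1 byte ≤ B = 6; zero-pad to 6 bytes: K' = fe 00 00 00 00 00.

fe0000000000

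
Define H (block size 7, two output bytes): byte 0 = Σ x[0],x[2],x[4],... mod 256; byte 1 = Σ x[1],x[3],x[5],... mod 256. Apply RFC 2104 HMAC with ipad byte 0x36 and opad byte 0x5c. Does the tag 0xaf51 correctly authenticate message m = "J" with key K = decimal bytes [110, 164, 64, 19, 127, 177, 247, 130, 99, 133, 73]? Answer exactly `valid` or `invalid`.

invalid

Key decimal bytes [110, 164, 64, 19, 127, 177, 247, 130, 99, 133, 73] = 6e a4 40 13 7f b1 f7 82 63 85 49 is 11 bytes > B = 7, so hash it first: H(key) = d0 6f, then zero-pad to 7 bytes: K' = d0 6f 00 00 00 00 00.
K' ⊕ ipad = e6 59 36 36 36 36 36; K' ⊕ opad = 8c 33 5c 5c 5c 5c 5c.
Inner hash: even-index sum = 392 mod 256 = 136; odd-index sum = 271 mod 256 = 15 → 88 0f.
Outer hash (recomputed tag): even-index sum = 431 mod 256 = 175; odd-index sum = 371 mod 256 = 115 → af 73.
Recomputed tag = af73; claimed = af51 → mismatch.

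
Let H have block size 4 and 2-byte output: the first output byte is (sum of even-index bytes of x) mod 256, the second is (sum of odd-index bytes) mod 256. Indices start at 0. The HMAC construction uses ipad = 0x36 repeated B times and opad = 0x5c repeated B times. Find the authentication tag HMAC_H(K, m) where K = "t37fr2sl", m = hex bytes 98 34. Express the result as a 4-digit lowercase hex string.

9c32

Key "t37fr2sl" = 74 33 37 66 72 32 73 6c is 8 bytes > B = 4, so hash it first: H(key) = 90 37, then zero-pad to 4 bytes: K' = 90 37 00 00.
K' ⊕ ipad = a6 01 36 36.  K' ⊕ opad = cc 6b 5c 5c.
Inner input = (K'⊕ipad) ∥ m = a6 01 36 36 ∥ 98 34.
Inner hash: even-index sum = 372 mod 256 = 116; odd-index sum = 107 mod 256 = 107 → 74 6b.
Outer input = (K'⊕opad) ∥ inner = cc 6b 5c 5c ∥ 74 6b.
Outer hash (tag): even-index sum = 412 mod 256 = 156; odd-index sum = 306 mod 256 = 50 → 9c 32.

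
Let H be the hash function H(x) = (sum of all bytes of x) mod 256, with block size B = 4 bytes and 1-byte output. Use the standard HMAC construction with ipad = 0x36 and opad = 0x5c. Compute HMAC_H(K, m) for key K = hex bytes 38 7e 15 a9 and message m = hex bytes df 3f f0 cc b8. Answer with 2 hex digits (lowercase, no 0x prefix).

Key hex bytes 38 7e 15 a9 is exactly B = 4 bytes: K' = 38 7e 15 a9.
K' ⊕ ipad = 0e 48 23 9f.  K' ⊕ opad = 64 22 49 f5.
Inner input = (K'⊕ipad) ∥ m = 0e 48 23 9f ∥ df 3f f0 cc b8.
Inner hash: sum = 14+72+35+159+223+63+240+204+184 = 1194; mod 256 = 170 → aa.
Outer input = (K'⊕opad) ∥ inner = 64 22 49 f5 ∥ aa.
Outer hash (tag): sum = 100+34+73+245+170 = 622; mod 256 = 110 → 6e.

6e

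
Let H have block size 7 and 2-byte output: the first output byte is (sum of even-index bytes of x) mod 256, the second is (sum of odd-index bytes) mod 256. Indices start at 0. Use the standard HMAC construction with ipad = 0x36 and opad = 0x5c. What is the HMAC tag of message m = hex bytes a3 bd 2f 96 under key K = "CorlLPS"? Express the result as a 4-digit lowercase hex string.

575a

Key "CorlLPS" = 43 6f 72 6c 4c 50 53 is exactly B = 7 bytes: K' = 43 6f 72 6c 4c 50 53.
K' ⊕ ipad = 75 59 44 5a 7a 66 65.  K' ⊕ opad = 1f 33 2e 30 10 0c 0f.
Inner input = (K'⊕ipad) ∥ m = 75 59 44 5a 7a 66 65 ∥ a3 bd 2f 96.
Inner hash: even-index sum = 747 mod 256 = 235; odd-index sum = 491 mod 256 = 235 → eb eb.
Outer input = (K'⊕opad) ∥ inner = 1f 33 2e 30 10 0c 0f ∥ eb eb.
Outer hash (tag): even-index sum = 343 mod 256 = 87; odd-index sum = 346 mod 256 = 90 → 57 5a.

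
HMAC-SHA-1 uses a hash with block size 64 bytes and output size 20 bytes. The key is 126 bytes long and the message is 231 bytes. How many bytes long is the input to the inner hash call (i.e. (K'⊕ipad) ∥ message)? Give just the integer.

Key is 126 > 64 bytes, so it is hashed to 20 bytes then zero-padded to 64: |K'| = 64.
Inner input = (K'⊕ipad) ∥ m → 64 + 231 = 295 bytes.

295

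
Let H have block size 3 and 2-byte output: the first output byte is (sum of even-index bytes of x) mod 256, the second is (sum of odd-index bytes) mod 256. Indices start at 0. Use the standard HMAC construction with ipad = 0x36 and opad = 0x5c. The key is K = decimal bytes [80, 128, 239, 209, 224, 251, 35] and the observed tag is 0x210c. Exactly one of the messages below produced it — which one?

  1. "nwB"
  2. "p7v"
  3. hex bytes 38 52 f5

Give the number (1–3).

Key decimal bytes [80, 128, 239, 209, 224, 251, 35] = 50 80 ef d1 e0 fb 23 is 7 bytes > B = 3, so hash it first: H(key) = 42 4c, then zero-pad to 3 bytes: K' = 42 4c 00.
K' ⊕ ipad = 74 7a 36; K' ⊕ opad = 1e 10 5c.
m1: inner = H(74 7a 36 6e 77 42) = 21 2a; tag = H(1e 10 5c 21 2a) = a431
m2: inner = H(74 7a 36 70 37 76) = e1 60; tag = H(1e 10 5c e1 60) = daf1
m3: inner = H(74 7a 36 38 52 f5) = fc a7; tag = H(1e 10 5c fc a7) = 210c ← matches

3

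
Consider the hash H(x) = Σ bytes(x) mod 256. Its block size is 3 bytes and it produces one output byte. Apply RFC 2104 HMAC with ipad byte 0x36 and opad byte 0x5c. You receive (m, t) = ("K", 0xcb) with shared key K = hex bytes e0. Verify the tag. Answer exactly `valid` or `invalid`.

invalid

Key hex bytes e0 is 1 byte ≤ B = 3; zero-pad to 3 bytes: K' = e0 00 00.
K' ⊕ ipad = d6 36 36; K' ⊕ opad = bc 5c 5c.
Inner hash: sum = 214+54+54+75 = 397; mod 256 = 141 → 8d.
Outer hash (recomputed tag): sum = 188+92+92+141 = 513; mod 256 = 1 → 01.
Recomputed tag = 01; claimed = cb → mismatch.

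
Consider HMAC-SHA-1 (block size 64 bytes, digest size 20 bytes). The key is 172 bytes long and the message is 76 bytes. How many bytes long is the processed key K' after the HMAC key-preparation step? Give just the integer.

64

Key is 172 > 64 bytes, so it is hashed to 20 bytes then zero-padded to 64: |K'| = 64.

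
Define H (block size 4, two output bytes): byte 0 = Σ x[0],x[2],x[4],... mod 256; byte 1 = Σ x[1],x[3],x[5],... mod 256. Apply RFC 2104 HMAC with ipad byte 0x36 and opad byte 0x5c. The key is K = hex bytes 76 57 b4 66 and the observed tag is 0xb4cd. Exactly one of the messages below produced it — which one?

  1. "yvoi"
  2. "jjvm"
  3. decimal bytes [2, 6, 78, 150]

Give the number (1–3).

2

Key hex bytes 76 57 b4 66 is exactly B = 4 bytes: K' = 76 57 b4 66.
K' ⊕ ipad = 40 61 82 50; K' ⊕ opad = 2a 0b e8 3a.
m1: inner = H(40 61 82 50 79 76 6f 69) = aa 90; tag = H(2a 0b e8 3a aa 90) = bcd5
m2: inner = H(40 61 82 50 6a 6a 76 6d) = a2 88; tag = H(2a 0b e8 3a a2 88) = b4cd ← matches
m3: inner = H(40 61 82 50 02 06 4e 96) = 12 4d; tag = H(2a 0b e8 3a 12 4d) = 2492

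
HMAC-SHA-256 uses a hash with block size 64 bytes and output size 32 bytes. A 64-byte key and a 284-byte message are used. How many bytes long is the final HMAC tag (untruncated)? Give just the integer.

The tag is one SHA-256 digest: 32 bytes.

32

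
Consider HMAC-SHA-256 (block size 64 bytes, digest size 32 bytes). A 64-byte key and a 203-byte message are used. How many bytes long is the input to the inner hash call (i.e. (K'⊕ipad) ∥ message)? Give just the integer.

Key is 64 ≤ 64 bytes, zero-padded: |K'| = 64.
Inner input = (K'⊕ipad) ∥ m → 64 + 203 = 267 bytes.

267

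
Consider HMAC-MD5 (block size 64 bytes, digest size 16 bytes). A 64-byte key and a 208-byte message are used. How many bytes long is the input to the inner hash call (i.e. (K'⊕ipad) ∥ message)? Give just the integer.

272

Key is 64 ≤ 64 bytes, zero-padded: |K'| = 64.
Inner input = (K'⊕ipad) ∥ m → 64 + 208 = 272 bytes.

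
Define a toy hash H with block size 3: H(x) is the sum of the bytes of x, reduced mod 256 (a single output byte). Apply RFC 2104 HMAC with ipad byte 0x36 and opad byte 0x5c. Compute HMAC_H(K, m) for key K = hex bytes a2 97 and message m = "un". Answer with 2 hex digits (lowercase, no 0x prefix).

73

Key hex bytes a2 97 is 2 bytes ≤ B = 3; zero-pad to 3 bytes: K' = a2 97 00.
K' ⊕ ipad = 94 a1 36.  K' ⊕ opad = fe cb 5c.
Inner input = (K'⊕ipad) ∥ m = 94 a1 36 ∥ 75 6e.
Inner hash: sum = 148+161+54+117+110 = 590; mod 256 = 78 → 4e.
Outer input = (K'⊕opad) ∥ inner = fe cb 5c ∥ 4e.
Outer hash (tag): sum = 254+203+92+78 = 627; mod 256 = 115 → 73.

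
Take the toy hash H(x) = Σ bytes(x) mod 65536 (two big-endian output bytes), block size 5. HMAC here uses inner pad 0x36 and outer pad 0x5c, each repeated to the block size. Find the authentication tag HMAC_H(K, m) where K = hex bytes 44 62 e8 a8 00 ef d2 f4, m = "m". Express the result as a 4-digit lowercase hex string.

Key hex bytes 44 62 e8 a8 00 ef d2 f4 is 8 bytes > B = 5, so hash it first: H(key) = 04 eb, then zero-pad to 5 bytes: K' = 04 eb 00 00 00.
K' ⊕ ipad = 32 dd 36 36 36.  K' ⊕ opad = 58 b7 5c 5c 5c.
Inner input = (K'⊕ipad) ∥ m = 32 dd 36 36 36 ∥ 6d.
Inner hash: sum = 50+221+54+54+54+109 = 542 → 02 1e.
Outer input = (K'⊕opad) ∥ inner = 58 b7 5c 5c 5c ∥ 02 1e.
Outer hash (tag): sum = 88+183+92+92+92+2+30 = 579 → 02 43.

0243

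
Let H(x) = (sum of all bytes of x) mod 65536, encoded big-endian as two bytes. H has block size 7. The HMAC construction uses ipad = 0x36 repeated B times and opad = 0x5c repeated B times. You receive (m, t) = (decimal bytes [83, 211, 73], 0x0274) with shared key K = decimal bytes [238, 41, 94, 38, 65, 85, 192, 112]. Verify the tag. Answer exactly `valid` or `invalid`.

valid

Key decimal bytes [238, 41, 94, 38, 65, 85, 192, 112] = ee 29 5e 26 41 55 c0 70 is 8 bytes > B = 7, so hash it first: H(key) = 03 61, then zero-pad to 7 bytes: K' = 03 61 00 00 00 00 00.
K' ⊕ ipad = 35 57 36 36 36 36 36; K' ⊕ opad = 5f 3d 5c 5c 5c 5c 5c.
Inner hash: sum = 53+87+54+54+54+54+54+83+211+73 = 777 → 03 09.
Outer hash (recomputed tag): sum = 95+61+92+92+92+92+92+3+9 = 628 → 02 74.
Recomputed tag = 0274; claimed = 0274 → match.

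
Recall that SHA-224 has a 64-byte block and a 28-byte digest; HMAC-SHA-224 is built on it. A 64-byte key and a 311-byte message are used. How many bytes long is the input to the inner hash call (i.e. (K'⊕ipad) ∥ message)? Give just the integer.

375

Key is 64 ≤ 64 bytes, zero-padded: |K'| = 64.
Inner input = (K'⊕ipad) ∥ m → 64 + 311 = 375 bytes.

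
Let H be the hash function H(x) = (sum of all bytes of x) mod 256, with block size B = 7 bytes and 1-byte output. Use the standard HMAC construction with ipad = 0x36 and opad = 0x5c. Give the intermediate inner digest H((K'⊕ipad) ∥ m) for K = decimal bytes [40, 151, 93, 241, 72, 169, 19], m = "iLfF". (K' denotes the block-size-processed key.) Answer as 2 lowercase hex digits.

94

Key decimal bytes [40, 151, 93, 241, 72, 169, 19] = 28 97 5d f1 48 a9 13 is exactly B = 7 bytes: K' = 28 97 5d f1 48 a9 13.
K' ⊕ ipad = 1e a1 6b c7 7e 9f 25.
Inner input = 1e a1 6b c7 7e 9f 25 ∥ 69 4c 66 46.
Inner hash: sum = 30+161+107+199+126+159+37+105+76+102+70 = 1172; mod 256 = 148 → 94.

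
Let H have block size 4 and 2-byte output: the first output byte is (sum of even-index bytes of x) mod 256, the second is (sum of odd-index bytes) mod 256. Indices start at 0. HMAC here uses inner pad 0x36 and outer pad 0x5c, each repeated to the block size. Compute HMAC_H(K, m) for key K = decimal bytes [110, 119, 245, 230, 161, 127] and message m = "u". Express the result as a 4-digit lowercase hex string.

91fc

Key decimal bytes [110, 119, 245, 230, 161, 127] = 6e 77 f5 e6 a1 7f is 6 bytes > B = 4, so hash it first: H(key) = 04 dc, then zero-pad to 4 bytes: K' = 04 dc 00 00.
K' ⊕ ipad = 32 ea 36 36.  K' ⊕ opad = 58 80 5c 5c.
Inner input = (K'⊕ipad) ∥ m = 32 ea 36 36 ∥ 75.
Inner hash: even-index sum = 221 mod 256 = 221; odd-index sum = 288 mod 256 = 32 → dd 20.
Outer input = (K'⊕opad) ∥ inner = 58 80 5c 5c ∥ dd 20.
Outer hash (tag): even-index sum = 401 mod 256 = 145; odd-index sum = 252 mod 256 = 252 → 91 fc.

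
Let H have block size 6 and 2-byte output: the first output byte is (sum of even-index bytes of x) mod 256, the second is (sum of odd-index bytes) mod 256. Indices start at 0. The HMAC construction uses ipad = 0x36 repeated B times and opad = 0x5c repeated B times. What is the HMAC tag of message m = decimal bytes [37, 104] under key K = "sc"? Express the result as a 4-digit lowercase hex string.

Key "sc" = 73 63 is 2 bytes ≤ B = 6; zero-pad to 6 bytes: K' = 73 63 00 00 00 00.
K' ⊕ ipad = 45 55 36 36 36 36.  K' ⊕ opad = 2f 3f 5c 5c 5c 5c.
Inner input = (K'⊕ipad) ∥ m = 45 55 36 36 36 36 ∥ 25 68.
Inner hash: even-index sum = 214 mod 256 = 214; odd-index sum = 297 mod 256 = 41 → d6 29.
Outer input = (K'⊕opad) ∥ inner = 2f 3f 5c 5c 5c 5c ∥ d6 29.
Outer hash (tag): even-index sum = 445 mod 256 = 189; odd-index sum = 288 mod 256 = 32 → bd 20.

bd20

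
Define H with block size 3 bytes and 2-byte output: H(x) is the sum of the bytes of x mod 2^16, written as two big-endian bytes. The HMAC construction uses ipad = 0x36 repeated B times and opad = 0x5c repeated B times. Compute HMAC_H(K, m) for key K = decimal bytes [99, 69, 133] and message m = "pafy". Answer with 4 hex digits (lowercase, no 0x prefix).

015f

Key decimal bytes [99, 69, 133] = 63 45 85 is exactly B = 3 bytes: K' = 63 45 85.
K' ⊕ ipad = 55 73 b3.  K' ⊕ opad = 3f 19 d9.
Inner input = (K'⊕ipad) ∥ m = 55 73 b3 ∥ 70 61 66 79.
Inner hash: sum = 85+115+179+112+97+102+121 = 811 → 03 2b.
Outer input = (K'⊕opad) ∥ inner = 3f 19 d9 ∥ 03 2b.
Outer hash (tag): sum = 63+25+217+3+43 = 351 → 01 5f.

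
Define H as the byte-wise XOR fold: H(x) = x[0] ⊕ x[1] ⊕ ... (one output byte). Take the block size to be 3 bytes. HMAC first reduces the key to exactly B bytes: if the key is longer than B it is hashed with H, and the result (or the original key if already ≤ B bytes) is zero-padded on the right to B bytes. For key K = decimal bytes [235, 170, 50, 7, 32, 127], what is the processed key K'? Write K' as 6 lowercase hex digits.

2b0000

|K| = 6 > B = 3, so first hash the key.
H(K): XOR eb⊕aa⊕32⊕07⊕20⊕7f = 2b.
Zero-pad H(K) = 2b to 3 bytes: K' = 2b 00 00.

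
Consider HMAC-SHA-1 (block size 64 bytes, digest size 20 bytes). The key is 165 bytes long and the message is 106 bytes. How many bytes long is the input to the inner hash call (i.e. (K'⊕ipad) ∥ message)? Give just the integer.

Key is 165 > 64 bytes, so it is hashed to 20 bytes then zero-padded to 64: |K'| = 64.
Inner input = (K'⊕ipad) ∥ m → 64 + 106 = 170 bytes.

170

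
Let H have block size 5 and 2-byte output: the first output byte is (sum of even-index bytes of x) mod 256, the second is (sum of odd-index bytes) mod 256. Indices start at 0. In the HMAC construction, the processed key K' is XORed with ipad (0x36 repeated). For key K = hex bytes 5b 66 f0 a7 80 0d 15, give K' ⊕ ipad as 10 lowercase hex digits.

d62c363636

Key hex bytes 5b 66 f0 a7 80 0d 15 is 7 bytes > B = 5, so hash it first: H(key) = e0 1a, then zero-pad to 5 bytes: K' = e0 1a 00 00 00.
XOR each byte with 0x36: e0⊕36=d6, 1a⊕36=2c, 00⊕36=36, 00⊕36=36, 00⊕36=36.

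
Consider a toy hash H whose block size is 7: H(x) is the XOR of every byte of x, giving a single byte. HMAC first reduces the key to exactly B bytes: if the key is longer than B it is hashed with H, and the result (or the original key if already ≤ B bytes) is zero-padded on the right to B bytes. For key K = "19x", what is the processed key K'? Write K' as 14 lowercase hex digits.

Key "19x" = 31 39 78 is 3 bytes ≤ B = 7; zero-pad to 7 bytes: K' = 31 39 78 00 00 00 00.

31397800000000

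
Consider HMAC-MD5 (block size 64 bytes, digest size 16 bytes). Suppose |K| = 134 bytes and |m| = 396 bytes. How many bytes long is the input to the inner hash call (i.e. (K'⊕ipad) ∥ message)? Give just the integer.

460

Key is 134 > 64 bytes, so it is hashed to 16 bytes then zero-padded to 64: |K'| = 64.
Inner input = (K'⊕ipad) ∥ m → 64 + 396 = 460 bytes.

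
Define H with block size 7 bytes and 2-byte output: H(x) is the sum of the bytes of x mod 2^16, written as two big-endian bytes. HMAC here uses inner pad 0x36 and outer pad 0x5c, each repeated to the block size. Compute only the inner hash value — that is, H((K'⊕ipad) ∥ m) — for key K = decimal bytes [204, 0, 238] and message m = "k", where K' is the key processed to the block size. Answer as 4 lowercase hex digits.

Key decimal bytes [204, 0, 238] = cc 00 ee is 3 bytes ≤ B = 7; zero-pad to 7 bytes: K' = cc 00 ee 00 00 00 00.
K' ⊕ ipad = fa 36 d8 36 36 36 36.
Inner input = fa 36 d8 36 36 36 36 ∥ 6b.
Inner hash: sum = 250+54+216+54+54+54+54+107 = 843 → 03 4b.

034b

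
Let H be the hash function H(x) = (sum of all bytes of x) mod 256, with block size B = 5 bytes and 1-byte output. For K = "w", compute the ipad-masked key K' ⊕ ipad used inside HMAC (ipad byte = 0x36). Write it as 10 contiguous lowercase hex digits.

Key "w" = 77 is 1 byte ≤ B = 5; zero-pad to 5 bytes: K' = 77 00 00 00 00.
XOR each byte with 0x36: 77⊕36=41, 00⊕36=36, 00⊕36=36, 00⊕36=36, 00⊕36=36.

4136363636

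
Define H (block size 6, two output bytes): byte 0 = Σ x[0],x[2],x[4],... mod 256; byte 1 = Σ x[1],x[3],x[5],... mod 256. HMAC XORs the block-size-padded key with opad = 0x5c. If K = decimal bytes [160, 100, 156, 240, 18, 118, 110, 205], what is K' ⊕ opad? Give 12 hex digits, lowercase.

e0cb5c5c5c5c

Key decimal bytes [160, 100, 156, 240, 18, 118, 110, 205] = a0 64 9c f0 12 76 6e cd is 8 bytes > B = 6, so hash it first: H(key) = bc 97, then zero-pad to 6 bytes: K' = bc 97 00 00 00 00.
XOR each byte with 0x5c: bc⊕5c=e0, 97⊕5c=cb, 00⊕5c=5c, 00⊕5c=5c, 00⊕5c=5c, 00⊕5c=5c.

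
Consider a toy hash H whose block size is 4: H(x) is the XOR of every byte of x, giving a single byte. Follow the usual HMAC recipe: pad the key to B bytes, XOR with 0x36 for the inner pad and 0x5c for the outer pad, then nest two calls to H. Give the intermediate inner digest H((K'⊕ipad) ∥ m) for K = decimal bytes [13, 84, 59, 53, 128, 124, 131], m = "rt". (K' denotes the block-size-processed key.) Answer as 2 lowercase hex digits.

Key decimal bytes [13, 84, 59, 53, 128, 124, 131] = 0d 54 3b 35 80 7c 83 is 7 bytes > B = 4, so hash it first: H(key) = 28, then zero-pad to 4 bytes: K' = 28 00 00 00.
K' ⊕ ipad = 1e 36 36 36.
Inner input = 1e 36 36 36 ∥ 72 74.
Inner hash: XOR 1e⊕36⊕36⊕36⊕72⊕74 = 2e.

2e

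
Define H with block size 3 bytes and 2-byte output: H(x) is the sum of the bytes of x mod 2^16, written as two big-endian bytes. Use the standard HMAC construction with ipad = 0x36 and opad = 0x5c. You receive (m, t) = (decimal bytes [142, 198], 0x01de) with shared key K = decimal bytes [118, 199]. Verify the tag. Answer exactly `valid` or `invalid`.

valid

Key decimal bytes [118, 199] = 76 c7 is 2 bytes ≤ B = 3; zero-pad to 3 bytes: K' = 76 c7 00.
K' ⊕ ipad = 40 f1 36; K' ⊕ opad = 2a 9b 5c.
Inner hash: sum = 64+241+54+142+198 = 699 → 02 bb.
Outer hash (recomputed tag): sum = 42+155+92+2+187 = 478 → 01 de.
Recomputed tag = 01de; claimed = 01de → match.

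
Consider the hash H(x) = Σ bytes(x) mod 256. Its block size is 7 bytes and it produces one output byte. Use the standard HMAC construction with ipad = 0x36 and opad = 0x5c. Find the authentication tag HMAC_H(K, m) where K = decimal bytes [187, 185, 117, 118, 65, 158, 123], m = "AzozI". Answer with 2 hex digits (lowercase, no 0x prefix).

Key decimal bytes [187, 185, 117, 118, 65, 158, 123] = bb b9 75 76 41 9e 7b is exactly B = 7 bytes: K' = bb b9 75 76 41 9e 7b.
K' ⊕ ipad = 8d 8f 43 40 77 a8 4d.  K' ⊕ opad = e7 e5 29 2a 1d c2 27.
Inner input = (K'⊕ipad) ∥ m = 8d 8f 43 40 77 a8 4d ∥ 41 7a 6f 7a 49.
Inner hash: sum = 141+143+67+64+119+168+77+65+122+111+122+73 = 1272; mod 256 = 248 → f8.
Outer input = (K'⊕opad) ∥ inner = e7 e5 29 2a 1d c2 27 ∥ f8.
Outer hash (tag): sum = 231+229+41+42+29+194+39+248 = 1053; mod 256 = 29 → 1d.

1d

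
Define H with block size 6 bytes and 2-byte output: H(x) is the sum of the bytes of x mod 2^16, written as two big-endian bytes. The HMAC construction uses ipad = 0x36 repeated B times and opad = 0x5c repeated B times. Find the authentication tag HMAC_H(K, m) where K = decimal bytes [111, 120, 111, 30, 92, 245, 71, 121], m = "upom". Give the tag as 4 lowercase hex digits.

Key decimal bytes [111, 120, 111, 30, 92, 245, 71, 121] = 6f 78 6f 1e 5c f5 47 79 is 8 bytes > B = 6, so hash it first: H(key) = 03 85, then zero-pad to 6 bytes: K' = 03 85 00 00 00 00.
K' ⊕ ipad = 35 b3 36 36 36 36.  K' ⊕ opad = 5f d9 5c 5c 5c 5c.
Inner input = (K'⊕ipad) ∥ m = 35 b3 36 36 36 36 ∥ 75 70 6f 6d.
Inner hash: sum = 53+179+54+54+54+54+117+112+111+109 = 897 → 03 81.
Outer input = (K'⊕opad) ∥ inner = 5f d9 5c 5c 5c 5c ∥ 03 81.
Outer hash (tag): sum = 95+217+92+92+92+92+3+129 = 812 → 03 2c.

032c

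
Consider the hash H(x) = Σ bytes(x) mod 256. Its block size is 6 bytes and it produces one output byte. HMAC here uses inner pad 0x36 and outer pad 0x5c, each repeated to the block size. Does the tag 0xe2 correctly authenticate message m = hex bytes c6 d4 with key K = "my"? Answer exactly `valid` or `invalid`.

valid

Key "my" = 6d 79 is 2 bytes ≤ B = 6; zero-pad to 6 bytes: K' = 6d 79 00 00 00 00.
K' ⊕ ipad = 5b 4f 36 36 36 36; K' ⊕ opad = 31 25 5c 5c 5c 5c.
Inner hash: sum = 91+79+54+54+54+54+198+212 = 796; mod 256 = 28 → 1c.
Outer hash (recomputed tag): sum = 49+37+92+92+92+92+28 = 482; mod 256 = 226 → e2.
Recomputed tag = e2; claimed = e2 → match.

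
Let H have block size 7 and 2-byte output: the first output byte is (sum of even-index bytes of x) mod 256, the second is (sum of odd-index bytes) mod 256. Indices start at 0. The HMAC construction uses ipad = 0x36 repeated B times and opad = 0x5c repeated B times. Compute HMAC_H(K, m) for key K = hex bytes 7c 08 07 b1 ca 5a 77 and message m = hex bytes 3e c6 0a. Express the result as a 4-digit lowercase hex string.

b5c5

Key hex bytes 7c 08 07 b1 ca 5a 77 is exactly B = 7 bytes: K' = 7c 08 07 b1 ca 5a 77.
K' ⊕ ipad = 4a 3e 31 87 fc 6c 41.  K' ⊕ opad = 20 54 5b ed 96 06 2b.
Inner input = (K'⊕ipad) ∥ m = 4a 3e 31 87 fc 6c 41 ∥ 3e c6 0a.
Inner hash: even-index sum = 638 mod 256 = 126; odd-index sum = 377 mod 256 = 121 → 7e 79.
Outer input = (K'⊕opad) ∥ inner = 20 54 5b ed 96 06 2b ∥ 7e 79.
Outer hash (tag): even-index sum = 437 mod 256 = 181; odd-index sum = 453 mod 256 = 197 → b5 c5.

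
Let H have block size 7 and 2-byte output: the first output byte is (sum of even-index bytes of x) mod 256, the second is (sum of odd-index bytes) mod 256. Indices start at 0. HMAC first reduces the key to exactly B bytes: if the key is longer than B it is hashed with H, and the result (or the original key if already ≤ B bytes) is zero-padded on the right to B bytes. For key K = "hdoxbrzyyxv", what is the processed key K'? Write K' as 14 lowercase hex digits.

a23f0000000000

|K| = 11 > B = 7, so first hash the key.
H(K): even-index sum = 674 mod 256 = 162; odd-index sum = 575 mod 256 = 63 → a2 3f.
Zero-pad H(K) = a2 3f to 7 bytes: K' = a2 3f 00 00 00 00 00.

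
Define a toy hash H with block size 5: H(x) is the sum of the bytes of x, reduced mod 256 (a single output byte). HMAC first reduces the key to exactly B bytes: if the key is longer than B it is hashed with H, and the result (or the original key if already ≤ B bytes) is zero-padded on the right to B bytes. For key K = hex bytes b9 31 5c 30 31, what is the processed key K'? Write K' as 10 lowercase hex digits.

b9315c3031

Key hex bytes b9 31 5c 30 31 is exactly B = 5 bytes: K' = b9 31 5c 30 31.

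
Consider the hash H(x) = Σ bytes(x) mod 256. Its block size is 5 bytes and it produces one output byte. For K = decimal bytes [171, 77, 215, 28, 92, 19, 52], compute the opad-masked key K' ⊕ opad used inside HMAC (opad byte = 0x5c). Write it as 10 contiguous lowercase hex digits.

d25c5c5c5c

Key decimal bytes [171, 77, 215, 28, 92, 19, 52] = ab 4d d7 1c 5c 13 34 is 7 bytes > B = 5, so hash it first: H(key) = 8e, then zero-pad to 5 bytes: K' = 8e 00 00 00 00.
XOR each byte with 0x5c: 8e⊕5c=d2, 00⊕5c=5c, 00⊕5c=5c, 00⊕5c=5c, 00⊕5c=5c.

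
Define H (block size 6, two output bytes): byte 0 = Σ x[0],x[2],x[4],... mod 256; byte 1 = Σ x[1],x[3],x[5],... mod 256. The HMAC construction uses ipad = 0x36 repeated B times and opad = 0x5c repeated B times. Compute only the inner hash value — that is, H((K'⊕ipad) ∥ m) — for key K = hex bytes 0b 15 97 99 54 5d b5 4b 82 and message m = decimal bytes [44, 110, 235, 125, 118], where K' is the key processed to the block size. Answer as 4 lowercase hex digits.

14b7

Key hex bytes 0b 15 97 99 54 5d b5 4b 82 is 9 bytes > B = 6, so hash it first: H(key) = 2d 56, then zero-pad to 6 bytes: K' = 2d 56 00 00 00 00.
K' ⊕ ipad = 1b 60 36 36 36 36.
Inner input = 1b 60 36 36 36 36 ∥ 2c 6e eb 7d 76.
Inner hash: even-index sum = 532 mod 256 = 20; odd-index sum = 439 mod 256 = 183 → 14 b7.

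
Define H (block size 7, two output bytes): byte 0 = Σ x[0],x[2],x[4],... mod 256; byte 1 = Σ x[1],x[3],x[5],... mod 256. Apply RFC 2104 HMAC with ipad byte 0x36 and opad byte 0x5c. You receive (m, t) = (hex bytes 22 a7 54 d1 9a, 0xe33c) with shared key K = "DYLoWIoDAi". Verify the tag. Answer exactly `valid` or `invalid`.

Key "DYLoWIoDAi" = 44 59 4c 6f 57 49 6f 44 41 69 is 10 bytes > B = 7, so hash it first: H(key) = 97 be, then zero-pad to 7 bytes: K' = 97 be 00 00 00 00 00.
K' ⊕ ipad = a1 88 36 36 36 36 36; K' ⊕ opad = cb e2 5c 5c 5c 5c 5c.
Inner hash: even-index sum = 699 mod 256 = 187; odd-index sum = 516 mod 256 = 4 → bb 04.
Outer hash (recomputed tag): even-index sum = 483 mod 256 = 227; odd-index sum = 597 mod 256 = 85 → e3 55.
Recomputed tag = e355; claimed = e33c → mismatch.

invalid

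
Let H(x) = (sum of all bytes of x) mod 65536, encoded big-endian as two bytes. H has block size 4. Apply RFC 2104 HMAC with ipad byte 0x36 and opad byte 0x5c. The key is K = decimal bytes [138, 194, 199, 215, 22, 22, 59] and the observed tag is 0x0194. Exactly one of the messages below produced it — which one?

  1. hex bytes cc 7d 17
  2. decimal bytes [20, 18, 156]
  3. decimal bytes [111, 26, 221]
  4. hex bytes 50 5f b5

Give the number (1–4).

Key decimal bytes [138, 194, 199, 215, 22, 22, 59] = 8a c2 c7 d7 16 16 3b is 7 bytes > B = 4, so hash it first: H(key) = 03 51, then zero-pad to 4 bytes: K' = 03 51 00 00.
K' ⊕ ipad = 35 67 36 36; K' ⊕ opad = 5f 0d 5c 5c.
m1: inner = H(35 67 36 36 cc 7d 17) = 02 68; tag = H(5f 0d 5c 5c 02 68) = 018e
m2: inner = H(35 67 36 36 14 12 9c) = 01 ca; tag = H(5f 0d 5c 5c 01 ca) = 01ef
m3: inner = H(35 67 36 36 6f 1a dd) = 02 6e; tag = H(5f 0d 5c 5c 02 6e) = 0194 ← matches
m4: inner = H(35 67 36 36 50 5f b5) = 02 6c; tag = H(5f 0d 5c 5c 02 6c) = 0192

3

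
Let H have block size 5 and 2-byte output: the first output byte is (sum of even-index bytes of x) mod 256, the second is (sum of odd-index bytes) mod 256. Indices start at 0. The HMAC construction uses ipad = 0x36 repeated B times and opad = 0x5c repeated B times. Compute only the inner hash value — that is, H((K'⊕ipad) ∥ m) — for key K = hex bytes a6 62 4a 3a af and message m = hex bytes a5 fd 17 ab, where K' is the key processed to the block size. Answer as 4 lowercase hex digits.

4d1c

Key hex bytes a6 62 4a 3a af is exactly B = 5 bytes: K' = a6 62 4a 3a af.
K' ⊕ ipad = 90 54 7c 0c 99.
Inner input = 90 54 7c 0c 99 ∥ a5 fd 17 ab.
Inner hash: even-index sum = 845 mod 256 = 77; odd-index sum = 284 mod 256 = 28 → 4d 1c.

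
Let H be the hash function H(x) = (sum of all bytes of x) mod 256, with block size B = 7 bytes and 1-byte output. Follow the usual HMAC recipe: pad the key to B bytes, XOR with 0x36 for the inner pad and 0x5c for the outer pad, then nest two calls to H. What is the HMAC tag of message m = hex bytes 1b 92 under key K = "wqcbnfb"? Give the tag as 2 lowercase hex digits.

Key "wqcbnfb" = 77 71 63 62 6e 66 62 is exactly B = 7 bytes: K' = 77 71 63 62 6e 66 62.
K' ⊕ ipad = 41 47 55 54 58 50 54.  K' ⊕ opad = 2b 2d 3f 3e 32 3a 3e.
Inner input = (K'⊕ipad) ∥ m = 41 47 55 54 58 50 54 ∥ 1b 92.
Inner hash: sum = 65+71+85+84+88+80+84+27+146 = 730; mod 256 = 218 → da.
Outer input = (K'⊕opad) ∥ inner = 2b 2d 3f 3e 32 3a 3e ∥ da.
Outer hash (tag): sum = 43+45+63+62+50+58+62+218 = 601; mod 256 = 89 → 59.

59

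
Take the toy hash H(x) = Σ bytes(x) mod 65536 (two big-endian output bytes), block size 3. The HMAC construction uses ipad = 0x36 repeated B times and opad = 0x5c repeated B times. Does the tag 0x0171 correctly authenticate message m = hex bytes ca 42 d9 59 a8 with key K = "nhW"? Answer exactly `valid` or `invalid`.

Key "nhW" = 6e 68 57 is exactly B = 3 bytes: K' = 6e 68 57.
K' ⊕ ipad = 58 5e 61; K' ⊕ opad = 32 34 0b.
Inner hash: sum = 88+94+97+202+66+217+89+168 = 1021 → 03 fd.
Outer hash (recomputed tag): sum = 50+52+11+3+253 = 369 → 01 71.
Recomputed tag = 0171; claimed = 0171 → match.

valid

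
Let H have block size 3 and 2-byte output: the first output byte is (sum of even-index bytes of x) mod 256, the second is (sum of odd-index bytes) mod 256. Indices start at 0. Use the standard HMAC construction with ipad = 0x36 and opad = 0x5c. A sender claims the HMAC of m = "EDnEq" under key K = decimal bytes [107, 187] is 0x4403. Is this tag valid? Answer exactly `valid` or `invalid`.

Key decimal bytes [107, 187] = 6b bb is 2 bytes ≤ B = 3; zero-pad to 3 bytes: K' = 6b bb 00.
K' ⊕ ipad = 5d 8d 36; K' ⊕ opad = 37 e7 5c.
Inner hash: even-index sum = 284 mod 256 = 28; odd-index sum = 433 mod 256 = 177 → 1c b1.
Outer hash (recomputed tag): even-index sum = 324 mod 256 = 68; odd-index sum = 259 mod 256 = 3 → 44 03.
Recomputed tag = 4403; claimed = 4403 → match.

valid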